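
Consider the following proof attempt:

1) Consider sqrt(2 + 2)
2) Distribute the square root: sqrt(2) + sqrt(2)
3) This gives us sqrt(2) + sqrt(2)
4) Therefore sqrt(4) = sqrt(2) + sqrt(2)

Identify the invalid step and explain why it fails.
Step 2: Distribute the square root: sqrt(2) + sqrt(2)

Step 2 incorrectly 'distributes' the square root over addition. The square root function does not distribute: sqrt(a + b) ≠ sqrt(a) + sqrt(b). In fact, sqrt(2 + 2) = sqrt(4) ≈ 2.0000, while sqrt(2) + sqrt(2) ≈ 2.8284.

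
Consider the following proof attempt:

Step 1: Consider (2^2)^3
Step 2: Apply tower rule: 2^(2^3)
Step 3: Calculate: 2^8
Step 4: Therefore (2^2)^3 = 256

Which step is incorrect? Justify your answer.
Step 2: Apply tower rule: 2^(2^3)

Step 2 incorrectly states that (a^b)^c = a^(b^c). The correct rule is (a^b)^c = a^(b×c). The actual value is (2^2)^3 = 2^6 = 64, not 2^8 = 256.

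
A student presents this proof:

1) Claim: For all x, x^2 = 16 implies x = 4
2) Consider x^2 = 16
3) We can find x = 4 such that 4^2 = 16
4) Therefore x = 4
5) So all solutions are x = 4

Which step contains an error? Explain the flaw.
Step 4: Therefore x = 4

Step 4 incorrectly concludes that x = 4 is the only solution. The proof shows that x = 4 is A solution (existence), but does not show it is the ONLY solution (uniqueness). In fact, x = -4 is also a solution since (-4)^2 = 16. Finding one solution doesn't prove there are no others.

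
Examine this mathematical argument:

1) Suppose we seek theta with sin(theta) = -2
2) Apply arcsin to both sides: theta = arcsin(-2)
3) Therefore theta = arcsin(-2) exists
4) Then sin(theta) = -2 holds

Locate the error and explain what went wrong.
Step 2: Apply arcsin to both sides: theta = arcsin(-2)

Step 2 applies arcsin to -2. However, arcsin(x) is only defined for x in [-1, 1] because sin(theta) can only produce values in that range. Since |-2| > 1, arcsin(-2) is undefined. There is no angle whose sine equals -2.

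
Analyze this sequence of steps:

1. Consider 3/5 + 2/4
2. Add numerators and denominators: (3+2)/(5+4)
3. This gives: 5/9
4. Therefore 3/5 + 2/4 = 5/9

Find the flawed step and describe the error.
Step 2: Add numerators and denominators: (3+2)/(5+4)

Step 2 incorrectly adds fractions by separately adding numerators and denominators. This is wrong. The correct method requires a common denominator: 3/5 + 2/4 = (3×4 + 2×5)/(5×4) = 22/20 = 11/10. The method used gives 5/9, which is different.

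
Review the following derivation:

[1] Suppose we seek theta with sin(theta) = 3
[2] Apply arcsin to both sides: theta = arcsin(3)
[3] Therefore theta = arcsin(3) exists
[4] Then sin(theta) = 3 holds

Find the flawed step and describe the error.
Step 2: Apply arcsin to both sides: theta = arcsin(3)

Step 2 applies arcsin to 3. However, arcsin(x) is only defined for x in [-1, 1] because sin(theta) can only produce values in that range. Since |3| > 1, arcsin(3) is undefined. There is no angle whose sine equals 3.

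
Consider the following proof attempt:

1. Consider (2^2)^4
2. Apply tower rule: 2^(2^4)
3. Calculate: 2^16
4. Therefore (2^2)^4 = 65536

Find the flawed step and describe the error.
Step 2: Apply tower rule: 2^(2^4)

Step 2 incorrectly states that (a^b)^c = a^(b^c). The correct rule is (a^b)^c = a^(b×c). The actual value is (2^2)^4 = 2^8 = 256, not 2^16 = 65536.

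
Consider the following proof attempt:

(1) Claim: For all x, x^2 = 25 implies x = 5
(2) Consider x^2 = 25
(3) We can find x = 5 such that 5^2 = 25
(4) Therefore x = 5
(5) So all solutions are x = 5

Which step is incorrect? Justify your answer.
Step 4: Therefore x = 5

Step 4 incorrectly concludes that x = 5 is the only solution. The proof shows that x = 5 is A solution (existence), but does not show it is the ONLY solution (uniqueness). In fact, x = -5 is also a solution since (-5)^2 = 25. Finding one solution doesn't prove there are no others.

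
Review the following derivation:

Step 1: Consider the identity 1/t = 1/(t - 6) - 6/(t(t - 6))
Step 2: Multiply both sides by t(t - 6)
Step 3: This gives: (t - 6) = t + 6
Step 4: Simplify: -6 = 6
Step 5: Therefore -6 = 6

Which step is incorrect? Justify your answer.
Step 3: This gives: (t - 6) = t + 6

Step 3 makes a sign error when clearing denominators. Multiplying -6/(t(t - 6)) by t(t - 6) gives -6, not +6. The correct result is (t - 6) = t - 6, which is trivially true, not (t - 6) = t + 6. (Step 1 is a valid identity: 1/(t - 6) - 6/(t(t - 6)) = (t - 6)/(t(t - 6)) = 1/t.)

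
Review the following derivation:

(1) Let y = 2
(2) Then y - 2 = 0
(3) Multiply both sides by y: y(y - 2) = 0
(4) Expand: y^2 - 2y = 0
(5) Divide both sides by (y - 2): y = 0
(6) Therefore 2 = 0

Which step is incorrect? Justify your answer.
Step 5: Divide both sides by (y - 2): y = 0

Step 5 divides both sides by (y - 2). However, since y = 2, we have (y - 2) = 0. Division by zero is undefined, making this step invalid.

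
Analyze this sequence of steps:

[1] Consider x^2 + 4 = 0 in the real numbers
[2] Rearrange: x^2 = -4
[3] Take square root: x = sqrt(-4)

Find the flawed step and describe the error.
Step 3: Take square root: x = sqrt(-4)

Step 3 takes the square root of -4, which is negative. In the real number system, the square root of a negative number is undefined. The equation x^2 + 4 = 0 has no real solutions. Square roots of negative numbers only exist in the complex numbers.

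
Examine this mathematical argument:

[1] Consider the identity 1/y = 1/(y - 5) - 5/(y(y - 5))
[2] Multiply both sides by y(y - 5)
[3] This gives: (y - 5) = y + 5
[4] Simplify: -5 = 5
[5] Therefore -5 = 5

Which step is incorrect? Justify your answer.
Step 3: This gives: (y - 5) = y + 5

Step 3 makes a sign error when clearing denominators. Multiplying -5/(y(y - 5)) by y(y - 5) gives -5, not +5. The correct result is (y - 5) = y - 5, which is trivially true, not (y - 5) = y + 5. (Step 1 is a valid identity: 1/(y - 5) - 5/(y(y - 5)) = (y - 5)/(y(y - 5)) = 1/y.)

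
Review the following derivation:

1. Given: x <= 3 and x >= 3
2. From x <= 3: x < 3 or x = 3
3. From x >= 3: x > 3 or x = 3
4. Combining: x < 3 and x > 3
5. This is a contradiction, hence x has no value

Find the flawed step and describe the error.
Step 4: Combining: x < 3 and x > 3

Step 4 incorrectly combines the conditions. From x <= 3 and x >= 3, the intersection is x = 3. The error treats the 'or' cases as 'and' requirements. The correct conclusion is that x = 3 is the unique solution, not that no solution exists.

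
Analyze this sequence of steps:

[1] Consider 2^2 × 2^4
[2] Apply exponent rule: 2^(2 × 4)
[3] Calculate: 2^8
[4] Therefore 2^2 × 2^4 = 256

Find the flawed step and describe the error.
Step 2: Apply exponent rule: 2^(2 × 4)

Step 2 incorrectly states that a^b × a^c = a^(b×c). The correct rule is a^b × a^c = a^(b+c). The actual value is 2^2 × 2^4 = 2^6 = 64, not 2^8 = 256.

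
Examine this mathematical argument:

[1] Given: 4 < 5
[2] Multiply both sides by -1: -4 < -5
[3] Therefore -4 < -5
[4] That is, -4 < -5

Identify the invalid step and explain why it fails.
Step 2: Multiply both sides by -1: -4 < -5

Step 2 multiplies both sides by -1 but fails to reverse the inequality sign. When multiplying (or dividing) an inequality by a negative number, the direction must be reversed. Since 4 < 5, we should get -4 > -5, i.e., -4 > -5.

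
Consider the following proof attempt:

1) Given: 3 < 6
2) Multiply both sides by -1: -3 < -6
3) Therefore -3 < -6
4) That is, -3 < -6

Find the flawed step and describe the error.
Step 2: Multiply both sides by -1: -3 < -6

Step 2 multiplies both sides by -1 but fails to reverse the inequality sign. When multiplying (or dividing) an inequality by a negative number, the direction must be reversed. Since 3 < 6, we should get -3 > -6, i.e., -3 > -6.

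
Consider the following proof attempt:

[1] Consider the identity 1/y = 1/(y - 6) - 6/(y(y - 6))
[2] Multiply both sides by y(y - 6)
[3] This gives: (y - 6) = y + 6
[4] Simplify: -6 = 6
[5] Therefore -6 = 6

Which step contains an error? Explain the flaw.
Step 3: This gives: (y - 6) = y + 6

Step 3 makes a sign error when clearing denominators. Multiplying -6/(y(y - 6)) by y(y - 6) gives -6, not +6. The correct result is (y - 6) = y - 6, which is trivially true, not (y - 6) = y + 6. (Step 1 is a valid identity: 1/(y - 6) - 6/(y(y - 6)) = (y - 6)/(y(y - 6)) = 1/y.)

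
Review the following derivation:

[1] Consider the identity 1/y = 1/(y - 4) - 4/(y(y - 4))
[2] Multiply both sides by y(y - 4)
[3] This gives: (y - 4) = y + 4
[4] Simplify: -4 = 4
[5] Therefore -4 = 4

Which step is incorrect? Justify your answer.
Step 3: This gives: (y - 4) = y + 4

Step 3 makes a sign error when clearing denominators. Multiplying -4/(y(y - 4)) by y(y - 4) gives -4, not +4. The correct result is (y - 4) = y - 4, which is trivially true, not (y - 4) = y + 4. (Step 1 is a valid identity: 1/(y - 4) - 4/(y(y - 4)) = (y - 4)/(y(y - 4)) = 1/y.)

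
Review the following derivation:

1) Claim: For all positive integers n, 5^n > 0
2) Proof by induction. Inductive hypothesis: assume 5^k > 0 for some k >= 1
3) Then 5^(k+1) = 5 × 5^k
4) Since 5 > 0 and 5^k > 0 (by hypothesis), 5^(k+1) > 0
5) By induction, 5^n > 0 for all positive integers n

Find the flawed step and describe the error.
Step 5: By induction, 5^n > 0 for all positive integers n

Step 5 concludes the proof by induction, but no base case was ever established. A valid induction proof requires: (1) a base case proving 5^1 > 0, and (2) an inductive step showing IF 5^k > 0 THEN 5^(k+1) > 0. Steps 2-4 correctly establish the inductive step, but without the base case the conclusion in step 5 does not follow.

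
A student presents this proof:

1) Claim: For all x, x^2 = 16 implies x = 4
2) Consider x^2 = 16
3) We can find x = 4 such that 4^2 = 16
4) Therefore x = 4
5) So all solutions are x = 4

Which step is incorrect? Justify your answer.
Step 4: Therefore x = 4

Step 4 incorrectly concludes that x = 4 is the only solution. The proof shows that x = 4 is A solution (existence), but does not show it is the ONLY solution (uniqueness). In fact, x = -4 is also a solution since (-4)^2 = 16. Finding one solution doesn't prove there are no others.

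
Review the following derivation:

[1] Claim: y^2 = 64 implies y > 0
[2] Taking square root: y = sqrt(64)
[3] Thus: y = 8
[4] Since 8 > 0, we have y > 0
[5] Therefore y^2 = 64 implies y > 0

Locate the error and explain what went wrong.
Step 2: Taking square root: y = sqrt(64)

Step 2 takes the square root and assumes the positive root only. The equation y^2 = 64 actually has two solutions: y = 8 and y = -8. The proof silently assumes y > 0 without justification, then uses this assumption to conclude y > 0, which is circular. The counterexample y = -8 shows the claim is false.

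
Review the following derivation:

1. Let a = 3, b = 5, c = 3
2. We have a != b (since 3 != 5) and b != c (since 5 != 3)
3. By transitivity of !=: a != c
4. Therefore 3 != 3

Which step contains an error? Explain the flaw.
Step 3: By transitivity of !=: a != c

Step 3 incorrectly applies transitivity to the '!=' relation. Transitivity states: if a R b and b R c, then a R c. However, '!=' is not transitive. Counterexample: 3 != 5 and 5 != 3, but 3 = 3 (both equal 3). Transitivity holds for relations like <, <=, =, but not for !=.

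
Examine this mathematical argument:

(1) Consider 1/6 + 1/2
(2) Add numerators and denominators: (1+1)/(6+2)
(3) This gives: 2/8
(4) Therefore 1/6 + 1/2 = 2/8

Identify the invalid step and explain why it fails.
Step 2: Add numerators and denominators: (1+1)/(6+2)

Step 2 incorrectly adds fractions by separately adding numerators and denominators. This is wrong. The correct method requires a common denominator: 1/6 + 1/2 = (1×2 + 1×6)/(6×2) = 8/12 = 2/3. The method used gives 2/8, which is different.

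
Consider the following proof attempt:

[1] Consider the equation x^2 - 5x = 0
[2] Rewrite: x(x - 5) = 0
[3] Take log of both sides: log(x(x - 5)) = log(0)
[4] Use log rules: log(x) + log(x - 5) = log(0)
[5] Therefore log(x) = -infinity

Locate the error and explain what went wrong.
Step 3: Take log of both sides: log(x(x - 5)) = log(0)

Step 3 takes the logarithm of both sides, resulting in log(0) on the right side. The logarithm is only defined for positive numbers; log(0) is undefined (approaches negative infinity). This operation is invalid.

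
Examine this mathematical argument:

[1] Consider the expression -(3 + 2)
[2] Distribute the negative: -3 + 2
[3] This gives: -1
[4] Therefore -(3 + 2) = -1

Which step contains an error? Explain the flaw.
Step 2: Distribute the negative: -3 + 2

Step 2 incorrectly distributes the negative sign. The correct distribution is -(3 + 2) = -3 - 2 = -5. The negative must be applied to both terms, not just the first. The error treats -(3 + 2) as -3 + 2, which equals -1 instead of -5.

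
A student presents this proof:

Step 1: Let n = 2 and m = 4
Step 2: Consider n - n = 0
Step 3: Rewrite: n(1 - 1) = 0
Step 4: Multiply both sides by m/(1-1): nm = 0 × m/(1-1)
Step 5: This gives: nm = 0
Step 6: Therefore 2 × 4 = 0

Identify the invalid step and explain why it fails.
Step 4: Multiply both sides by m/(1-1): nm = 0 × m/(1-1)

Step 4 multiplies both sides by m/(1-1). However, 1-1 = 0, so this is multiplication by m/0, which is undefined. We cannot multiply by an undefined expression.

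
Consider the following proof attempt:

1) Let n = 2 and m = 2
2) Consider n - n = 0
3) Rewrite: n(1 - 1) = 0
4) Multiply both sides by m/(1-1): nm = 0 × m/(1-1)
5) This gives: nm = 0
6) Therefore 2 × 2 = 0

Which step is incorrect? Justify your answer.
Step 4: Multiply both sides by m/(1-1): nm = 0 × m/(1-1)

Step 4 multiplies both sides by m/(1-1). However, 1-1 = 0, so this is multiplication by m/0, which is undefined. We cannot multiply by an undefined expression.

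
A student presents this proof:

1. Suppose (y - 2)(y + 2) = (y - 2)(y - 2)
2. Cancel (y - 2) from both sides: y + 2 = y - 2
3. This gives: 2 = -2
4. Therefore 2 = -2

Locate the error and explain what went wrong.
Step 2: Cancel (y - 2) from both sides: y + 2 = y - 2

Step 2 cancels (y - 2) from both sides. This is only valid if (y - 2) ≠ 0, i.e., y ≠ 2. When y = 2, both sides equal zero regardless of the other factors. The correct approach requires considering y = 2 as a separate case.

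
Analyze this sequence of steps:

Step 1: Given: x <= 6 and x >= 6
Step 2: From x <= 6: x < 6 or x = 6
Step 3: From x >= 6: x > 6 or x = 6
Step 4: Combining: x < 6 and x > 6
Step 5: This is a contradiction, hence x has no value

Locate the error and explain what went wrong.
Step 4: Combining: x < 6 and x > 6

Step 4 incorrectly combines the conditions. From x <= 6 and x >= 6, the intersection is x = 6. The error treats the 'or' cases as 'and' requirements. The correct conclusion is that x = 6 is the unique solution, not that no solution exists.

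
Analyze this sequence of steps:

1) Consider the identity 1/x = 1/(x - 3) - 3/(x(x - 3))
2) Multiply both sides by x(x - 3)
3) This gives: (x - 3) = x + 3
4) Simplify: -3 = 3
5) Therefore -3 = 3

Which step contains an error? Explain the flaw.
Step 3: This gives: (x - 3) = x + 3

Step 3 makes a sign error when clearing denominators. Multiplying -3/(x(x - 3)) by x(x - 3) gives -3, not +3. The correct result is (x - 3) = x - 3, which is trivially true, not (x - 3) = x + 3. (Step 1 is a valid identity: 1/(x - 3) - 3/(x(x - 3)) = (x - 3)/(x(x - 3)) = 1/x.)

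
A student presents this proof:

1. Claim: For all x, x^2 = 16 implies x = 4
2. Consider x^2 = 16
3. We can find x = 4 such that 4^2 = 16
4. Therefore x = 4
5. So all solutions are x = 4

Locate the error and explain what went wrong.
Step 4: Therefore x = 4

Step 4 incorrectly concludes that x = 4 is the only solution. The proof shows that x = 4 is A solution (existence), but does not show it is the ONLY solution (uniqueness). In fact, x = -4 is also a solution since (-4)^2 = 16. Finding one solution doesn't prove there are no others.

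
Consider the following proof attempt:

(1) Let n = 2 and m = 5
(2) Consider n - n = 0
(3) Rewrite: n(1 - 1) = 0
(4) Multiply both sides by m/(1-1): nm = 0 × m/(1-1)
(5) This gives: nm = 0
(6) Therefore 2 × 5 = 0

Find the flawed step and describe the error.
Step 4: Multiply both sides by m/(1-1): nm = 0 × m/(1-1)

Step 4 multiplies both sides by m/(1-1). However, 1-1 = 0, so this is multiplication by m/0, which is undefined. We cannot multiply by an undefined expression.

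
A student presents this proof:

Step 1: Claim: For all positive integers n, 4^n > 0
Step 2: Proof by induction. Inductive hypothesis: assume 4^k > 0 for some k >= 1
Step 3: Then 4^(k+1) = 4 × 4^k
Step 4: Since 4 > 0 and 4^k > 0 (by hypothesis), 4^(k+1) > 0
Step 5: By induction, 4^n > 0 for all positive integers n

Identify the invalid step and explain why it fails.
Step 5: By induction, 4^n > 0 for all positive integers n

Step 5 concludes the proof by induction, but no base case was ever established. A valid induction proof requires: (1) a base case proving 4^1 > 0, and (2) an inductive step showing IF 4^k > 0 THEN 4^(k+1) > 0. Steps 2-4 correctly establish the inductive step, but without the base case the conclusion in step 5 does not follow.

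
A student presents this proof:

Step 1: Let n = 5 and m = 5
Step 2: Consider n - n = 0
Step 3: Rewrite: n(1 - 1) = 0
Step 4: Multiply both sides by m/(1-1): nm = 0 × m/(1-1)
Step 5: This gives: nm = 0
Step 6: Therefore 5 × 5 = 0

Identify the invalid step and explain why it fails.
Step 4: Multiply both sides by m/(1-1): nm = 0 × m/(1-1)

Step 4 multiplies both sides by m/(1-1). However, 1-1 = 0, so this is multiplication by m/0, which is undefined. We cannot multiply by an undefined expression.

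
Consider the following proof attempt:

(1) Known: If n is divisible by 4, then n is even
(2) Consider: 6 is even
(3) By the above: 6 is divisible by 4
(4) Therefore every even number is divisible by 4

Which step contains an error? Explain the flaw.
Step 3: By the above: 6 is divisible by 4

Step 3 commits the fallacy of affirming the consequent. The known fact 'divisible by 4 → even' does NOT imply 'even → divisible by 4'. That would be the converse, which is false. For example, 6 is even but 6 ÷ 4 = 1.50, which is not an integer.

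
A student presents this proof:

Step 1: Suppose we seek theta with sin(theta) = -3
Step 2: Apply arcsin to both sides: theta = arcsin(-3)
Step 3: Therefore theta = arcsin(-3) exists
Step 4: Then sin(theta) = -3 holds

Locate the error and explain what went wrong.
Step 2: Apply arcsin to both sides: theta = arcsin(-3)

Step 2 applies arcsin to -3. However, arcsin(x) is only defined for x in [-1, 1] because sin(theta) can only produce values in that range. Since |-3| > 1, arcsin(-3) is undefined. There is no angle whose sine equals -3.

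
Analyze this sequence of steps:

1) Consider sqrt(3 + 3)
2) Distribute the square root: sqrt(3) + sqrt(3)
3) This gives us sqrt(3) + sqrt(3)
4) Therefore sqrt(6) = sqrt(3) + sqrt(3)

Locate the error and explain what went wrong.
Step 2: Distribute the square root: sqrt(3) + sqrt(3)

Step 2 incorrectly 'distributes' the square root over addition. The square root function does not distribute: sqrt(a + b) ≠ sqrt(a) + sqrt(b). In fact, sqrt(3 + 3) = sqrt(6) ≈ 2.4495, while sqrt(3) + sqrt(3) ≈ 3.4641.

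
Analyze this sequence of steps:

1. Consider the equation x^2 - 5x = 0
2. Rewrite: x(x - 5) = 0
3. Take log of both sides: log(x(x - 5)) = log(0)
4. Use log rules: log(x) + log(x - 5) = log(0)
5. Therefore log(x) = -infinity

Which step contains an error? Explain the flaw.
Step 3: Take log of both sides: log(x(x - 5)) = log(0)

Step 3 takes the logarithm of both sides, resulting in log(0) on the right side. The logarithm is only defined for positive numbers; log(0) is undefined (approaches negative infinity). This operation is invalid.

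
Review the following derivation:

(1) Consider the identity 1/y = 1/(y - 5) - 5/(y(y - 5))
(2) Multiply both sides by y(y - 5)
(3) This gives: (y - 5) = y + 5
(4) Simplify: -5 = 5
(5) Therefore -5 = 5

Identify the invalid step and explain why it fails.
Step 3: This gives: (y - 5) = y + 5

Step 3 makes a sign error when clearing denominators. Multiplying -5/(y(y - 5)) by y(y - 5) gives -5, not +5. The correct result is (y - 5) = y - 5, which is trivially true, not (y - 5) = y + 5. (Step 1 is a valid identity: 1/(y - 5) - 5/(y(y - 5)) = (y - 5)/(y(y - 5)) = 1/y.)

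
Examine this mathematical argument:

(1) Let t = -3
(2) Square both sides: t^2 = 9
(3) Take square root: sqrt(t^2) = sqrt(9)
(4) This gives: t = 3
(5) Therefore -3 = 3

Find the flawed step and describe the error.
Step 4: This gives: t = 3

Step 4 incorrectly states that sqrt(t^2) = t. The correct identity is sqrt(t^2) = |t|. Since t = -3 < 0, we have sqrt(t^2) = |-3| = 3, not t = -3.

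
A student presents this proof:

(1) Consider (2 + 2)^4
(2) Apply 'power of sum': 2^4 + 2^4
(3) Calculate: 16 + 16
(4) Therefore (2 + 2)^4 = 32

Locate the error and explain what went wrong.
Step 2: Apply 'power of sum': 2^4 + 2^4

Step 2 incorrectly applies a non-existent rule '(a+b)^n = a^n + b^n'. This is false in general. The correct expansion uses the binomial theorem. The actual value is (2 + 2)^4 = 4^4 = 256, not 32.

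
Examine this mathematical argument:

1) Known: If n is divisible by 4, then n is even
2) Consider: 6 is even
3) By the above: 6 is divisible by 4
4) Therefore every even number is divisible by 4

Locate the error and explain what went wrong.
Step 3: By the above: 6 is divisible by 4

Step 3 commits the fallacy of affirming the consequent. The known fact 'divisible by 4 → even' does NOT imply 'even → divisible by 4'. That would be the converse, which is false. For example, 6 is even but 6 ÷ 4 = 1.50, which is not an integer.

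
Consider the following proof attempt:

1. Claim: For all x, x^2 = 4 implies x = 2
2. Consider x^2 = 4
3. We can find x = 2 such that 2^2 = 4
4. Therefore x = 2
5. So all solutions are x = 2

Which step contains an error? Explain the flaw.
Step 4: Therefore x = 2

Step 4 incorrectly concludes that x = 2 is the only solution. The proof shows that x = 2 is A solution (existence), but does not show it is the ONLY solution (uniqueness). In fact, x = -2 is also a solution since (-2)^2 = 4. Finding one solution doesn't prove there are no others.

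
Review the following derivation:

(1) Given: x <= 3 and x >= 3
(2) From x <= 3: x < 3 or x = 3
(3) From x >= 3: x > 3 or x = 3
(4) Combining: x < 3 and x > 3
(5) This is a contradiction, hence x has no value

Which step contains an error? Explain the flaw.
Step 4: Combining: x < 3 and x > 3

Step 4 incorrectly combines the conditions. From x <= 3 and x >= 3, the intersection is x = 3. The error treats the 'or' cases as 'and' requirements. The correct conclusion is that x = 3 is the unique solution, not that no solution exists.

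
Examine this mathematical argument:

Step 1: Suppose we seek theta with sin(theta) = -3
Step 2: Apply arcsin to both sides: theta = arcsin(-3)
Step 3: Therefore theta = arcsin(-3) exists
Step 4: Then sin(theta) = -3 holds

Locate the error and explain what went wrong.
Step 2: Apply arcsin to both sides: theta = arcsin(-3)

Step 2 applies arcsin to -3. However, arcsin(x) is only defined for x in [-1, 1] because sin(theta) can only produce values in that range. Since |-3| > 1, arcsin(-3) is undefined. There is no angle whose sine equals -3.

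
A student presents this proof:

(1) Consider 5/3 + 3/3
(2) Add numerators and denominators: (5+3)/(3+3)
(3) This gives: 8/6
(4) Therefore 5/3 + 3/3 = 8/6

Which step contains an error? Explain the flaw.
Step 2: Add numerators and denominators: (5+3)/(3+3)

Step 2 incorrectly adds fractions by separately adding numerators and denominators. This is wrong. The correct method requires a common denominator: 5/3 + 3/3 = (5×3 + 3×3)/(3×3) = 24/9 = 8/3. The method used gives 8/6, which is different.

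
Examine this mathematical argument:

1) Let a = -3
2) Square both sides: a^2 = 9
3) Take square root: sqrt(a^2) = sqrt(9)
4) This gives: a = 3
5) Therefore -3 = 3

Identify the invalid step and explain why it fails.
Step 4: This gives: a = 3

Step 4 incorrectly states that sqrt(a^2) = a. The correct identity is sqrt(a^2) = |a|. Since a = -3 < 0, we have sqrt(a^2) = |-3| = 3, not a = -3.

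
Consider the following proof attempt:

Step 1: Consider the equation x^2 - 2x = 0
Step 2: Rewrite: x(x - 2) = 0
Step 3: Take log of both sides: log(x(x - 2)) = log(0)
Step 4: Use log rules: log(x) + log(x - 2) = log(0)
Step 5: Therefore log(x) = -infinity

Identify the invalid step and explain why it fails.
Step 3: Take log of both sides: log(x(x - 2)) = log(0)

Step 3 takes the logarithm of both sides, resulting in log(0) on the right side. The logarithm is only defined for positive numbers; log(0) is undefined (approaches negative infinity). This operation is invalid.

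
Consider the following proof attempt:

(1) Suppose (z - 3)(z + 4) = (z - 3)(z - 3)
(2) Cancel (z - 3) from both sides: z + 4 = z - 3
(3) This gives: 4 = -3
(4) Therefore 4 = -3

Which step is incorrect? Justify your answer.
Step 2: Cancel (z - 3) from both sides: z + 4 = z - 3

Step 2 cancels (z - 3) from both sides. This is only valid if (z - 3) ≠ 0, i.e., z ≠ 3. When z = 3, both sides equal zero regardless of the other factors. The correct approach requires considering z = 3 as a separate case.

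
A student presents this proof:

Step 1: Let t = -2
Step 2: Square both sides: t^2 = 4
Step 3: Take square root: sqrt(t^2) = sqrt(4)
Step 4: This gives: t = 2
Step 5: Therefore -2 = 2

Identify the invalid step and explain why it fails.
Step 4: This gives: t = 2

Step 4 incorrectly states that sqrt(t^2) = t. The correct identity is sqrt(t^2) = |t|. Since t = -2 < 0, we have sqrt(t^2) = |-2| = 2, not t = -2.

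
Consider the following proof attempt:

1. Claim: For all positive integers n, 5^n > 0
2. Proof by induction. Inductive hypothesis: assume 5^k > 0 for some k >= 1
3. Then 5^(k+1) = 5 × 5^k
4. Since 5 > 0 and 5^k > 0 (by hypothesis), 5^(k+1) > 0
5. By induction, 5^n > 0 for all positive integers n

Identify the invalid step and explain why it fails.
Step 5: By induction, 5^n > 0 for all positive integers n

Step 5 concludes the proof by induction, but no base case was ever established. A valid induction proof requires: (1) a base case proving 5^1 > 0, and (2) an inductive step showing IF 5^k > 0 THEN 5^(k+1) > 0. Steps 2-4 correctly establish the inductive step, but without the base case the conclusion in step 5 does not follow.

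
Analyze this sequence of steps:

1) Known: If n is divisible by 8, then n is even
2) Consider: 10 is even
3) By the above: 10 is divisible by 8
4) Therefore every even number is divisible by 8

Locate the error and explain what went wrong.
Step 3: By the above: 10 is divisible by 8

Step 3 commits the fallacy of affirming the consequent. The known fact 'divisible by 8 → even' does NOT imply 'even → divisible by 8'. That would be the converse, which is false. For example, 10 is even but 10 ÷ 8 = 1.25, which is not an integer.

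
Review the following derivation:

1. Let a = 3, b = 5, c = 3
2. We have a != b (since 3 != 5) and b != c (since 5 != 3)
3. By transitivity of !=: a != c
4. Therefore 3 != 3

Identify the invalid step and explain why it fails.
Step 3: By transitivity of !=: a != c

Step 3 incorrectly applies transitivity to the '!=' relation. Transitivity states: if a R b and b R c, then a R c. However, '!=' is not transitive. Counterexample: 3 != 5 and 5 != 3, but 3 = 3 (both equal 3). Transitivity holds for relations like <, <=, =, but not for !=.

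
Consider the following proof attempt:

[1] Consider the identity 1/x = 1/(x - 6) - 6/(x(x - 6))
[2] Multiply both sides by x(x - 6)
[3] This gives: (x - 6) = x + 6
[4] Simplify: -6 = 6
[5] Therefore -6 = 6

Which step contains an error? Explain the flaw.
Step 3: This gives: (x - 6) = x + 6

Step 3 makes a sign error when clearing denominators. Multiplying -6/(x(x - 6)) by x(x - 6) gives -6, not +6. The correct result is (x - 6) = x - 6, which is trivially true, not (x - 6) = x + 6. (Step 1 is a valid identity: 1/(x - 6) - 6/(x(x - 6)) = (x - 6)/(x(x - 6)) = 1/x.)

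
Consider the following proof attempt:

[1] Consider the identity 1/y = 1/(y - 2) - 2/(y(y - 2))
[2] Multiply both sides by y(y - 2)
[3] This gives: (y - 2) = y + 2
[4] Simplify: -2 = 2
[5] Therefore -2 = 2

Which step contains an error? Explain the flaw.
Step 3: This gives: (y - 2) = y + 2

Step 3 makes a sign error when clearing denominators. Multiplying -2/(y(y - 2)) by y(y - 2) gives -2, not +2. The correct result is (y - 2) = y - 2, which is trivially true, not (y - 2) = y + 2. (Step 1 is a valid identity: 1/(y - 2) - 2/(y(y - 2)) = (y - 2)/(y(y - 2)) = 1/y.)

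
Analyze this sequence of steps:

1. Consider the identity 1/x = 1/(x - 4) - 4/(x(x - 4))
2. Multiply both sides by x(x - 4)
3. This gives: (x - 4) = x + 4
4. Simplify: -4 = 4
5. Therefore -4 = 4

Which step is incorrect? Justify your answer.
Step 3: This gives: (x - 4) = x + 4

Step 3 makes a sign error when clearing denominators. Multiplying -4/(x(x - 4)) by x(x - 4) gives -4, not +4. The correct result is (x - 4) = x - 4, which is trivially true, not (x - 4) = x + 4. (Step 1 is a valid identity: 1/(x - 4) - 4/(x(x - 4)) = (x - 4)/(x(x - 4)) = 1/x.)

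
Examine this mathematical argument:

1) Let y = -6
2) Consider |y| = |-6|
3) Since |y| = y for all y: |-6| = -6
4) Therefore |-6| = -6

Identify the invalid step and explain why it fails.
Step 3: Since |y| = y for all y: |-6| = -6

Step 3 incorrectly states that |y| = y for all y. The correct definition is |y| = y when y >= 0, and |y| = -y when y < 0. Since -6 < 0, we have |-6| = -(-6) = 6, not -6.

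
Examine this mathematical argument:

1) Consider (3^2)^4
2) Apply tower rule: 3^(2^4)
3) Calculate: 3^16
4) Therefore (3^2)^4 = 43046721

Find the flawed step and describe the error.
Step 2: Apply tower rule: 3^(2^4)

Step 2 incorrectly states that (a^b)^c = a^(b^c). The correct rule is (a^b)^c = a^(b×c). The actual value is (3^2)^4 = 3^8 = 6561, not 3^16 = 43046721.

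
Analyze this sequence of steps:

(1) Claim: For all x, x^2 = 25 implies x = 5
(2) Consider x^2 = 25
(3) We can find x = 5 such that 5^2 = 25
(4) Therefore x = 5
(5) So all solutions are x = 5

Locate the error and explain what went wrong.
Step 4: Therefore x = 5

Step 4 incorrectly concludes that x = 5 is the only solution. The proof shows that x = 5 is A solution (existence), but does not show it is the ONLY solution (uniqueness). In fact, x = -5 is also a solution since (-5)^2 = 25. Finding one solution doesn't prove there are no others.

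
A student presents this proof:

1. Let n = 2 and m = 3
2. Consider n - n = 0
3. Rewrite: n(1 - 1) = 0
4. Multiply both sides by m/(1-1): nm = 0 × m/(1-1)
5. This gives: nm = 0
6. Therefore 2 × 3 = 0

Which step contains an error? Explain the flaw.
Step 4: Multiply both sides by m/(1-1): nm = 0 × m/(1-1)

Step 4 multiplies both sides by m/(1-1). However, 1-1 = 0, so this is multiplication by m/0, which is undefined. We cannot multiply by an undefined expression.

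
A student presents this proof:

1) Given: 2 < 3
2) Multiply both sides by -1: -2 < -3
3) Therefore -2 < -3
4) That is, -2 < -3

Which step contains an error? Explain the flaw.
Step 2: Multiply both sides by -1: -2 < -3

Step 2 multiplies both sides by -1 but fails to reverse the inequality sign. When multiplying (or dividing) an inequality by a negative number, the direction must be reversed. Since 2 < 3, we should get -2 > -3, i.e., -2 > -3.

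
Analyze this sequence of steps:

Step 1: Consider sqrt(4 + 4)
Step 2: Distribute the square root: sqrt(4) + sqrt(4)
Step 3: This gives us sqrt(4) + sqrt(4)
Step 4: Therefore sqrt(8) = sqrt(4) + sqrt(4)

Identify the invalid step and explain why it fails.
Step 2: Distribute the square root: sqrt(4) + sqrt(4)

Step 2 incorrectly 'distributes' the square root over addition. The square root function does not distribute: sqrt(a + b) ≠ sqrt(a) + sqrt(b). In fact, sqrt(4 + 4) = sqrt(8) ≈ 2.8284, while sqrt(4) + sqrt(4) ≈ 4.0000.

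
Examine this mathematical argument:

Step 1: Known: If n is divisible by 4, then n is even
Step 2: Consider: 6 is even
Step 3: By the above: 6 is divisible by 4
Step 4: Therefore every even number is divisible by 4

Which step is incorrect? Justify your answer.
Step 3: By the above: 6 is divisible by 4

Step 3 commits the fallacy of affirming the consequent. The known fact 'divisible by 4 → even' does NOT imply 'even → divisible by 4'. That would be the converse, which is false. For example, 6 is even but 6 ÷ 4 = 1.50, which is not an integer.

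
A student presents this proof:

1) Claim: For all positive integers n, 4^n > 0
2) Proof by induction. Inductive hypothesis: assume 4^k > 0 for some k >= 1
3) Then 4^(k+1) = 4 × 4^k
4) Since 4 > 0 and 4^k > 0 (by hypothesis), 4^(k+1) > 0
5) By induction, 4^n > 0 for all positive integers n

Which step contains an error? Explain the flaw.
Step 5: By induction, 4^n > 0 for all positive integers n

Step 5 concludes the proof by induction, but no base case was ever established. A valid induction proof requires: (1) a base case proving 4^1 > 0, and (2) an inductive step showing IF 4^k > 0 THEN 4^(k+1) > 0. Steps 2-4 correctly establish the inductive step, but without the base case the conclusion in step 5 does not follow.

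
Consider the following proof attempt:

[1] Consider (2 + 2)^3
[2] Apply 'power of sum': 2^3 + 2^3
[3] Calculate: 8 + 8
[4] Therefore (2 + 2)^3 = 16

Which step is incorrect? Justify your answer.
Step 2: Apply 'power of sum': 2^3 + 2^3

Step 2 incorrectly applies a non-existent rule '(a+b)^n = a^n + b^n'. This is false in general. The correct expansion uses the binomial theorem. The actual value is (2 + 2)^3 = 4^3 = 64, not 16.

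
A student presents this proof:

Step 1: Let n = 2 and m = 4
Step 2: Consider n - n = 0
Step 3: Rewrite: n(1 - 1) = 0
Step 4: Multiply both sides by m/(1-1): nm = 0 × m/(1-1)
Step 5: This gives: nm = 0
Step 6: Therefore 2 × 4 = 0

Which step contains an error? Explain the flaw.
Step 4: Multiply both sides by m/(1-1): nm = 0 × m/(1-1)

Step 4 multiplies both sides by m/(1-1). However, 1-1 = 0, so this is multiplication by m/0, which is undefined. We cannot multiply by an undefined expression.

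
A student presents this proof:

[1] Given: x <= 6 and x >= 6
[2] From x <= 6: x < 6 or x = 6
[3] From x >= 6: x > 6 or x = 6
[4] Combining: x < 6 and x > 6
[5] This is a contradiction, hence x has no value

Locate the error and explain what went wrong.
Step 4: Combining: x < 6 and x > 6

Step 4 incorrectly combines the conditions. From x <= 6 and x >= 6, the intersection is x = 6. The error treats the 'or' cases as 'and' requirements. The correct conclusion is that x = 6 is the unique solution, not that no solution exists.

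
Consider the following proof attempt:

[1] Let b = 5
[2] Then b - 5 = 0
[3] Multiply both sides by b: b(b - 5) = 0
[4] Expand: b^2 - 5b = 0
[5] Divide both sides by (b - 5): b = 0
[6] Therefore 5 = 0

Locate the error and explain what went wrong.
Step 5: Divide both sides by (b - 5): b = 0

Step 5 divides both sides by (b - 5). However, since b = 5, we have (b - 5) = 0. Division by zero is undefined, making this step invalid.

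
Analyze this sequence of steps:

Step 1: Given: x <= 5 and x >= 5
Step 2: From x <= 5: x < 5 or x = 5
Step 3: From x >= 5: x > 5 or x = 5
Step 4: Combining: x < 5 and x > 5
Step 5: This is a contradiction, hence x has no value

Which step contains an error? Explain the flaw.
Step 4: Combining: x < 5 and x > 5

Step 4 incorrectly combines the conditions. From x <= 5 and x >= 5, the intersection is x = 5. The error treats the 'or' cases as 'and' requirements. The correct conclusion is that x = 5 is the unique solution, not that no solution exists.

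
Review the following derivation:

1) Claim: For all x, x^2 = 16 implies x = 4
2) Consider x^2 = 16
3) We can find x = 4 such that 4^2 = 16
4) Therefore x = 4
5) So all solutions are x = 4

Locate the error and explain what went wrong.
Step 4: Therefore x = 4

Step 4 incorrectly concludes that x = 4 is the only solution. The proof shows that x = 4 is A solution (existence), but does not show it is the ONLY solution (uniqueness). In fact, x = -4 is also a solution since (-4)^2 = 16. Finding one solution doesn't prove there are no others.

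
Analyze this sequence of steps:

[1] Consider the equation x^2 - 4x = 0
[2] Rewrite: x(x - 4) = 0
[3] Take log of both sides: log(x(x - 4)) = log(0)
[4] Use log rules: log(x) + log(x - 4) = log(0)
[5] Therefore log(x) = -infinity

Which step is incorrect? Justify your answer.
Step 3: Take log of both sides: log(x(x - 4)) = log(0)

Step 3 takes the logarithm of both sides, resulting in log(0) on the right side. The logarithm is only defined for positive numbers; log(0) is undefined (approaches negative infinity). This operation is invalid.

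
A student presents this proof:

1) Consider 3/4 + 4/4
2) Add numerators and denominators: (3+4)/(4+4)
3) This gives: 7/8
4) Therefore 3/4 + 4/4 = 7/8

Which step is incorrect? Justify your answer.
Step 2: Add numerators and denominators: (3+4)/(4+4)

Step 2 incorrectly adds fractions by separately adding numerators and denominators. This is wrong. The correct method requires a common denominator: 3/4 + 4/4 = (3×4 + 4×4)/(4×4) = 28/16 = 7/4. The method used gives 7/8, which is different.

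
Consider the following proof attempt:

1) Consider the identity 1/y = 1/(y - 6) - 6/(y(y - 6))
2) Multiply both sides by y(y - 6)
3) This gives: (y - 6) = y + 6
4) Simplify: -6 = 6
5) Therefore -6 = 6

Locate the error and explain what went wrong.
Step 3: This gives: (y - 6) = y + 6

Step 3 makes a sign error when clearing denominators. Multiplying -6/(y(y - 6)) by y(y - 6) gives -6, not +6. The correct result is (y - 6) = y - 6, which is trivially true, not (y - 6) = y + 6. (Step 1 is a valid identity: 1/(y - 6) - 6/(y(y - 6)) = (y - 6)/(y(y - 6)) = 1/y.)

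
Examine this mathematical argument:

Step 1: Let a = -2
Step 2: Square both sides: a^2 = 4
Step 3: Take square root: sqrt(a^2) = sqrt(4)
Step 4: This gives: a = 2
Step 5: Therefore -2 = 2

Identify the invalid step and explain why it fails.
Step 4: This gives: a = 2

Step 4 incorrectly states that sqrt(a^2) = a. The correct identity is sqrt(a^2) = |a|. Since a = -2 < 0, we have sqrt(a^2) = |-2| = 2, not a = -2.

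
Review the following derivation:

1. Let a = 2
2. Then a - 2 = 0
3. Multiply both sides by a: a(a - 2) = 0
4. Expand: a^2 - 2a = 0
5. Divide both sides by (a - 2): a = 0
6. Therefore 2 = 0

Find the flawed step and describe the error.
Step 5: Divide both sides by (a - 2): a = 0

Step 5 divides both sides by (a - 2). However, since a = 2, we have (a - 2) = 0. Division by zero is undefined, making this step invalid.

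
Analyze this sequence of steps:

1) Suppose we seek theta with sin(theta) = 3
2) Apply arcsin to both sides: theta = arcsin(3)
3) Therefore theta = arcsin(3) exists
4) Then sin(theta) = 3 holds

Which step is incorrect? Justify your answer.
Step 2: Apply arcsin to both sides: theta = arcsin(3)

Step 2 applies arcsin to 3. However, arcsin(x) is only defined for x in [-1, 1] because sin(theta) can only produce values in that range. Since |3| > 1, arcsin(3) is undefined. There is no angle whose sine equals 3.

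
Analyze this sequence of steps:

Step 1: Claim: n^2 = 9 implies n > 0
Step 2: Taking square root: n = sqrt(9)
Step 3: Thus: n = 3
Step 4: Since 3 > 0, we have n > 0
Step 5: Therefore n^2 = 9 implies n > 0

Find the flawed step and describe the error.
Step 2: Taking square root: n = sqrt(9)

Step 2 takes the square root and assumes the positive root only. The equation n^2 = 9 actually has two solutions: n = 3 and n = -3. The proof silently assumes n > 0 without justification, then uses this assumption to conclude n > 0, which is circular. The counterexample n = -3 shows the claim is false.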